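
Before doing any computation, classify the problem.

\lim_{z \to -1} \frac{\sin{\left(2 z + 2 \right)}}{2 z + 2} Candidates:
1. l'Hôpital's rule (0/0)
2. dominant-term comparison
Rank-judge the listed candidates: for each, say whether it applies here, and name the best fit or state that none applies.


Technique: l'Hôpital's rule (0/0) — numerator and denominator both vanish at -1 — a genuine 0/0 form, which is exactly when l'Hôpital applies. The standard small-argument limits would also carry it; the rule is the systematic route.
- l'Hôpital's rule (0/0) — yes — fits the structure here.
- dominant-term comparison: leading-power comparison does not apply to this form.


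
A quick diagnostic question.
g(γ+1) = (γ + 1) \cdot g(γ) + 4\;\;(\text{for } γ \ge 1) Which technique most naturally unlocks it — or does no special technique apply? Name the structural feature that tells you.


Verdict: a summation factor — first-order, linear, moving coefficient γ + 1: the discrete analogue of an integrating factor handles it.


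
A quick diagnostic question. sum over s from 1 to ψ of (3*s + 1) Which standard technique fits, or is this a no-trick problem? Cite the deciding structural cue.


Method: no special technique — Faulhaber territory: sum each constant-multiple power of s with its closed-form formula, no trick required.


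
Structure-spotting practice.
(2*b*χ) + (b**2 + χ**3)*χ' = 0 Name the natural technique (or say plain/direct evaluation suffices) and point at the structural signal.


Technique: the exact-equation method — take the mixed partials of 2*b*χ and b**2 + χ**3: they are equal, which certifies an exact differential.


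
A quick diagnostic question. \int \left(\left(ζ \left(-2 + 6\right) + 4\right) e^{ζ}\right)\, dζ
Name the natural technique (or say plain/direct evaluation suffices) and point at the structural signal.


Best approach: integration by parts — a polynomial (ζ \left(-2 + 6\right) + 4) against the kernel e^{ζ} is the signature bounded-ladder case for integration by parts.


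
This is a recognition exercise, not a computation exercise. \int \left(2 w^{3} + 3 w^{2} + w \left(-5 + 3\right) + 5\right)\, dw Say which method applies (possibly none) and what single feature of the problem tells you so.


Diagnosis: no special technique — every term is a constant multiple of a power of w; term-wise power-rule integration needs no preliminary transformation.


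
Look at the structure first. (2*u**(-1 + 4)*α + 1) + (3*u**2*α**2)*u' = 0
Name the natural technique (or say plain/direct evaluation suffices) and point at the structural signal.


Best approach: the exact-equation method — because the two cross partials coincide, the form is conservative as written — recover its potential in (α, u).


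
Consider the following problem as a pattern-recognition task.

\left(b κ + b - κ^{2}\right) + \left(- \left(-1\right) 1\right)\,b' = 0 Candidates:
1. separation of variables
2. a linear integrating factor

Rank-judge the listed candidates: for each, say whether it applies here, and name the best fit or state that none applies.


Best approach: a linear integrating factor — the unknown enters only to the first power against a nonzero forcing term — the integrating-factor template applies directly.
- separation of variables: the two dependences are entangled, not a clean product of one-variable pieces.
- a linear integrating factor — yes — fits the structure here.


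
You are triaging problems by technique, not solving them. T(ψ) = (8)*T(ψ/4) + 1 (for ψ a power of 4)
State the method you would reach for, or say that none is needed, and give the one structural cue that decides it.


Technique: the master substitution — the index is divided (ψ/4), not shifted — substitute ψ = 4^m to straighten it into a shift recurrence.


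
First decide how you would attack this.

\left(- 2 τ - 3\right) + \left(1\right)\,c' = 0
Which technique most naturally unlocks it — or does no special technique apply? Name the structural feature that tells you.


Technique: no special technique — with c absent the equation is not coupled at all: direct integration in τ.


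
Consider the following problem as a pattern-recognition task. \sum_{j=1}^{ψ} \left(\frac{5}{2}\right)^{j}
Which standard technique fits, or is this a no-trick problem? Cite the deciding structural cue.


Verdict: the geometric series formula — each summand is the previous one scaled by \frac{5}{2}; that constant multiplier is itself the geometric structure.


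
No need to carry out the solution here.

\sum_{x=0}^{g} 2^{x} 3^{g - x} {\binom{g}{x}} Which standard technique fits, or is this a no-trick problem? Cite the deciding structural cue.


Best approach: the binomial theorem — {\binom{g}{x}} weighting matched powers of 2 and 3 is the expanded form of (2 + 3)^g — fold it back up.


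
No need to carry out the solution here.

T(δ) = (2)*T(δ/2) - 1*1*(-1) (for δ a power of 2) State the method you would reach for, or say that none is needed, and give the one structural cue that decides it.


Technique: the master substitution — a divide-and-conquer shape: argument δ/2, so change variables with δ = 2^m and solve the linear version.


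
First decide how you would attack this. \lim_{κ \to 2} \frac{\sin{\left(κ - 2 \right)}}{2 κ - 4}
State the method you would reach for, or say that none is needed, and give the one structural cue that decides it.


Verdict: l'Hôpital's rule (0/0) — both numerator and denominator vanish at 2: the genuine 0/0 indeterminate that l'Hôpital exists for. The standard small-argument limits would also carry it; the rule is the systematic route.


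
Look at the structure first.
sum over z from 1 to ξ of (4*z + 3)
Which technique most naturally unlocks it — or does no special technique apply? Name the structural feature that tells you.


Verdict: no special technique — no ratio, no shift structure, no binomial pattern: sum the constant-multiple powers of z with known formulas.


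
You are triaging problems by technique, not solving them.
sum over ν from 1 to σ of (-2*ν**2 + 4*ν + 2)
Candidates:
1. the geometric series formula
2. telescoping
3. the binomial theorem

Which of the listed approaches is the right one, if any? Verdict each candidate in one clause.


Verdict: no special technique — no ratio, no shift structure, no binomial pattern: sum the constant-multiple powers of ν with known formulas.
- the geometric series formula: the ratio of consecutive terms depends on the index.
- telescoping — in the displayed form, no term reappears at a neighboring index to cancel against.
- the binomial theorem: there is no pair of bases whose matched powers would reassemble into a single binomial power.


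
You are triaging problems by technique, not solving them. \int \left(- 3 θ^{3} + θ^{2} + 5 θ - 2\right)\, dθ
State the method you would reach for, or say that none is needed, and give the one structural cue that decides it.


Technique: no special technique — every term is a constant multiple of a power of θ; term-wise power-rule integration needs no preliminary transformation.


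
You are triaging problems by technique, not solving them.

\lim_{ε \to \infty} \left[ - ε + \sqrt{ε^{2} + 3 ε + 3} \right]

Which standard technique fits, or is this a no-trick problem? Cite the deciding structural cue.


Diagnosis: conjugate multiplication — the difference \sqrt{ε^{2} + 3 ε + 3} - ε is an ∞ − ∞ stalemate; its conjugate partner breaks the tie.


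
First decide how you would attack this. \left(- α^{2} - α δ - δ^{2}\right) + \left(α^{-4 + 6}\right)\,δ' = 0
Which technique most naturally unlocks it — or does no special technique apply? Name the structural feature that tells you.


Verdict: the homogeneous substitution — the slope's numerator and denominator have matching total degree, so it depends only on δ/α and the ratio substitution collapses it.


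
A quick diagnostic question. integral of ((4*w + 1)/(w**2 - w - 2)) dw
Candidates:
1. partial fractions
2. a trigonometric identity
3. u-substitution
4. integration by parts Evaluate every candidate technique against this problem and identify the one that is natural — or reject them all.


Method: partial fractions — w**2 - w - 2 splits into linear pieces, so the quotient is a sum of simple fractions — decompose before integrating.
- partial fractions: a fit — the right tool for this form.
- a trigonometric identity — with no trigonometric functions present, identity rewriting has no target.
- u-substitution — no subexpression of the integrand pairs with its own derivative as a factor — individual terms may offer their own substitutions, but any change of variable covering the whole integral would have to be constructed from outside the expression.
- integration by parts — there is no nonconstant-polynomial-times-kernel split with an exp, sine, cosine (degree-1 argument), or logarithm partner.


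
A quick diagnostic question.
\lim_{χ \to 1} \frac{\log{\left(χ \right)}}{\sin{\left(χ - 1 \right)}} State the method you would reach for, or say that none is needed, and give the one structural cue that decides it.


Best approach: l'Hôpital's rule (0/0) — the 0/0 form at 1 is the signature situation for l'Hôpital's rule. Known elementary limits would finish this too — the rule just bypasses the case analysis.


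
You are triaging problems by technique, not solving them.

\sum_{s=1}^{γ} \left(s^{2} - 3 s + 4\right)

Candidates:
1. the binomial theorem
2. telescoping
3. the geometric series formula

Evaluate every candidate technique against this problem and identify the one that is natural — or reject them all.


Diagnosis: no special technique — this is bookkeeping, not technique: standard formulas for sums of constant-multiple powers of s apply termwise.
- the binomial theorem: the terms do not reassemble into a binomial power.
- telescoping: neither a shifted-difference shape nor integer-spaced poles are present.
- the geometric series formula: consecutive terms are not related by a fixed multiplier.


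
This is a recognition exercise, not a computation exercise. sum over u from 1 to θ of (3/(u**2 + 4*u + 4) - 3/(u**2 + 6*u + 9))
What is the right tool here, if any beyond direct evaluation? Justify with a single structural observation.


Best approach: telescoping — this sum is a zipper: each term contributes 3/(u**2 + 4*u + 4) and removes the next index's value, which the following term puts back, closing term by term.


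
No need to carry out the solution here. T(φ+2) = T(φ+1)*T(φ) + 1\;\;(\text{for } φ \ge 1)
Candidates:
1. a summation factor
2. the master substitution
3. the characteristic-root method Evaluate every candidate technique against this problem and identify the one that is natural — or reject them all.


Diagnosis: no special technique — a nonlinear dependence on earlier terms breaks linearity, and with it every superposition-based closed form.
- a summation factor: no summation factor applies — the rule is not linear in the sequence values.
- the master substitution: with no divided-index recursive call, reindexing by powers of a base buys nothing.
- the characteristic-root method — nonlinearity rules out exponential-mode superposition from the start.


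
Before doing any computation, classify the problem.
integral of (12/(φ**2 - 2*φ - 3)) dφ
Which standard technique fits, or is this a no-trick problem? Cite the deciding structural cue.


Verdict: partial fractions — each factor of φ**2 - 2*φ - 3 owns one elementary piece of the integrand — separate them and integrate piecewise.


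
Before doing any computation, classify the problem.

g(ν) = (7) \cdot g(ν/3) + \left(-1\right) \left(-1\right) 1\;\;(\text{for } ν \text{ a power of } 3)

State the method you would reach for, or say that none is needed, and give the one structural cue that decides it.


Method: the master substitution — treat m = log base 3 of ν as the new clock: one recursion step advances m by one while ν scales by 3.


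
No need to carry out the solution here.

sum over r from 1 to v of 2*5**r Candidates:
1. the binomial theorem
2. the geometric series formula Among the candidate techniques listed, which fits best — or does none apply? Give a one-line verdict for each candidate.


Best approach: the geometric series formula — consecutive terms stand in a fixed index-free ratio — the geometric sum formula closes it.
- the binomial theorem: the terms lack the binomial-coefficient-weighted complementary-power pattern of an expansion.
- the geometric series formula: a fit — the right tool for this form.


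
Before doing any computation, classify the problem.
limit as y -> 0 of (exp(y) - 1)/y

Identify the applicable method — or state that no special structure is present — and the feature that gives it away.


Diagnosis: l'Hôpital's rule (0/0) — numerator and denominator both vanish at 0 — a genuine 0/0 form, which is exactly when l'Hôpital applies. A first-order expansion at the point is an equally standard path; the rule packages it.


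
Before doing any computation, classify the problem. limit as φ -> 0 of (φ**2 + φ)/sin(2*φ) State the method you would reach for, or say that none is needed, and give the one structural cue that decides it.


Diagnosis: l'Hôpital's rule (0/0) — numerator and denominator both vanish at 0 — a genuine 0/0 form, which is exactly when l'Hôpital applies. A local series expansion at the point resolves it as well; the rule is the packaged version of that step.


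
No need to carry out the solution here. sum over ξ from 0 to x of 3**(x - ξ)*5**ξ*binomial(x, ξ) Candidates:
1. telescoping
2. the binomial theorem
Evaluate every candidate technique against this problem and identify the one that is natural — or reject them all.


Technique: the binomial theorem — binomial coefficients against complementary powers of 5 and 3: recognize the binomial expansion and resum.
- telescoping — the terms as presented offer no neighboring cancellation — a telescoping rewrite may exist, but the displayed structure does not hand one over.
- the binomial theorem — yes, a natural case for it.


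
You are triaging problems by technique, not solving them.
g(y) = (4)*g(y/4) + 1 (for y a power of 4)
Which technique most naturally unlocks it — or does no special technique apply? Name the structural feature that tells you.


Verdict: the master substitution — divide-the-index recursion (y/4 inside the call) straightens out once the index is rewritten as 4^m.


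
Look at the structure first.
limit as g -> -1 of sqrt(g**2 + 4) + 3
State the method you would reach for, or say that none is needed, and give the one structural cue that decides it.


Verdict: no special technique — the function is continuous at -1; evaluation is itself the limit, no machinery required.


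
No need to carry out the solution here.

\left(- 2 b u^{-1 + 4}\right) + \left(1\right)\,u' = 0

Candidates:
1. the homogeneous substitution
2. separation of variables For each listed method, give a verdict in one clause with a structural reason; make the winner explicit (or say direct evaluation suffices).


Diagnosis: separation of variables — solved for the derivative, the right side splits multiplicatively into a function of each variable alone — divide and integrate each side.
- the homogeneous substitution: the slope changes under joint rescaling, failing the degree-zero test.
- separation of variables: applicable, and directly so.


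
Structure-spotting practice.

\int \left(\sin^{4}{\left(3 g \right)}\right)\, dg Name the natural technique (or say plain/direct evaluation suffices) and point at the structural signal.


Diagnosis: a trigonometric identity — an even power like \sin^{4}{\left(3 g \right)} flattens under the half-angle identity into first-degree cosines you can integrate directly.


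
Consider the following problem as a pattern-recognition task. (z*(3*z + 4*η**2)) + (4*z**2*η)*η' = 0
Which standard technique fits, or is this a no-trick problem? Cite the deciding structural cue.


Method: the exact-equation method — equality of cross partials is the green light — assemble the potential function term by term.


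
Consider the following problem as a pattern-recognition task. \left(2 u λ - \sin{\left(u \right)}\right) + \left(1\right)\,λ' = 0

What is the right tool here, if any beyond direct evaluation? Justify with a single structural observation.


Verdict: a linear integrating factor — first power of λ, nonzero forcing: the integrating-factor recipe applies verbatim with p = 2 u.


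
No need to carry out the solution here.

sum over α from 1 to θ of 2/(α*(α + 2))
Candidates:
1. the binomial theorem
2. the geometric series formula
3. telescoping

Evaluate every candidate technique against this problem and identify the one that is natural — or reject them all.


Method: telescoping — the denominator's roots in 2/(α*(α + 2)) sit an integer apart: decomposition produces a self-cancelling chain.
- the binomial theorem: there is no sum-raised-to-a-power identity hiding in these terms.
- the geometric series formula — the term-to-term ratio changes with the index, so the geometric formula cannot close it.
- telescoping: applies; the problem has the shape this method handles.


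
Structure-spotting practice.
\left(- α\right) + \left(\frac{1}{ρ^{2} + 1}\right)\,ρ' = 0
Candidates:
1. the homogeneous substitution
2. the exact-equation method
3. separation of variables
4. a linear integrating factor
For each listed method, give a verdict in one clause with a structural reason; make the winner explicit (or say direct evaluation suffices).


Diagnosis: separation of variables — the derivative equals a pure function of α (namely α) times a pure function of ρ (namely ρ^{2} + 1); divide and integrate each side.
- the homogeneous substitution — the slope does not depend on the ratio of the variables alone.
- the exact-equation method: with no real cross-dependence between the variables, the exact-equation machinery is a detour rather than the natural reading.
- separation of variables — yes, a natural case for it.
- a linear integrating factor — the unknown enters nonlinearly (through a power, a denominator, or a transcendental function), which the linear integrating-factor recipe cannot absorb as-is — any repair would come from a preliminary substitution, not the factor.


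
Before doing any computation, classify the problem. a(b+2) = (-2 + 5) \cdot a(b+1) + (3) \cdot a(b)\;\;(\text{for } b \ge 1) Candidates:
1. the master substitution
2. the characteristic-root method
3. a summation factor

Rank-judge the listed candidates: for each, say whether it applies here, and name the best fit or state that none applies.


Best approach: the characteristic-root method — the recurrence is linear and homogeneous with constant coefficients, so the ansatz r^b turns it into a polynomial equation for r.
- the master substitution: the recursion shifts the index rather than dividing it.
- the characteristic-root method — yes — fits the structure here.
- a summation factor — a summation factor telescopes one-step recursions; this one carries higher-order memory.


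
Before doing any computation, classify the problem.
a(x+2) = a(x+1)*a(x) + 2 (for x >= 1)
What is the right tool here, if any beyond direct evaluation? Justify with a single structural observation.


Method: no special technique — nonlinear feedback in the recursion rules out every root- or factor-based technique.


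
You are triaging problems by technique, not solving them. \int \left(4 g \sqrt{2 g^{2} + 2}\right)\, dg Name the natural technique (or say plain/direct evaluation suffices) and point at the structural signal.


Best approach: u-substitution — the only nontrivial dependence routes through 2 g^{2} + 2, whose derivative supplies the leftover factor up to a constant multiple — u = 2 g^{2} + 2 flattens it.


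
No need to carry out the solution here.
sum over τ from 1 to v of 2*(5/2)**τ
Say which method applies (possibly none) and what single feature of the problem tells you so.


Method: the geometric series formula — each term is 5/2 times the previous one, so the geometric-series formula applies directly.


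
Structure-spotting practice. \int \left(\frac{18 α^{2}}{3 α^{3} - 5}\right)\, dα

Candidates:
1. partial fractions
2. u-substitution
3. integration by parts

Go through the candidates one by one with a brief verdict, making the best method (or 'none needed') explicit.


Technique: u-substitution — set u = 3 α^{3} - 5: a constant multiple of its derivative, namely 18 α^{2}, is present as a factor once the integrand is collected, so the du is sitting there waiting.
- partial fractions — proper and rational, yes, but the denominator has no factorization over the rationals to exploit.
- u-substitution — a fit — the right tool for this form.
- integration by parts — there is no nonconstant-polynomial-times-kernel split with an exp, sine, cosine (degree-1 argument), or logarithm partner.


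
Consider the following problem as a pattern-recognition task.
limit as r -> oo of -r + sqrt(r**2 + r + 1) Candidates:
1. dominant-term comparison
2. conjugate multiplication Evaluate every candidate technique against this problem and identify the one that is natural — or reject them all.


Best approach: conjugate multiplication — infinity minus infinity with a radical in play — multiply by the conjugate so the divergences of sqrt(r**2 + r + 1) and r annihilate.
- dominant-term comparison — no dominant-degree comparison decides it.
- conjugate multiplication: applicable, and directly so.


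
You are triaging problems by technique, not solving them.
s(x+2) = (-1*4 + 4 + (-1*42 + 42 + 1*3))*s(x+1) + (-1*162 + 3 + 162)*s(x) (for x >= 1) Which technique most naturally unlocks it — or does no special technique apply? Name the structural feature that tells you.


Method: the characteristic-root method — the recurrence is linear and homogeneous with constant coefficients, so the ansatz r^x turns it into a polynomial equation for r.


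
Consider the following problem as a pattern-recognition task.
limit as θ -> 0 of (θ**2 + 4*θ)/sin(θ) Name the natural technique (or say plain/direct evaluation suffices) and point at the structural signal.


Technique: l'Hôpital's rule (0/0) — numerator and denominator both vanish at 0 — a genuine 0/0 form, which is exactly when l'Hôpital applies. A local series expansion at the point resolves it as well; the rule is the packaged version of that step.


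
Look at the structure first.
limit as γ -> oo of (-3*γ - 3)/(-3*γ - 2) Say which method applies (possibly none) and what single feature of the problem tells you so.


Diagnosis: dominant-term comparison — divide by the highest power of γ present: lower-order terms vanish and the dominant ratio remains. Viewed as a single quotient this is an ∞/∞ form — an at-infinity application of l'Hôpital's rule would also resolve it; comparing leading growth reads the answer without differentiating.


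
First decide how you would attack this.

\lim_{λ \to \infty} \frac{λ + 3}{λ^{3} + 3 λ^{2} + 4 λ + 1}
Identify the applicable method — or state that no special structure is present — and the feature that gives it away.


Technique: dominant-term comparison — divide by the highest power of λ present: lower-order terms vanish and the dominant ratio remains. Viewed as a single quotient this is an ∞/∞ form — an at-infinity application of l'Hôpital's rule would also resolve it; comparing leading growth reads the answer without differentiating.


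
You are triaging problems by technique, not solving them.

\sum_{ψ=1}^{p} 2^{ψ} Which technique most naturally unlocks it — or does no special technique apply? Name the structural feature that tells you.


Verdict: the geometric series formula — each term is 2 times the previous one, so the geometric-series formula applies directly.


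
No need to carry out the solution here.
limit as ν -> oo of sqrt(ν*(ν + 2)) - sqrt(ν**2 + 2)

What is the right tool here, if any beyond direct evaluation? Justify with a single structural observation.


Verdict: conjugate multiplication — the difference sqrt(ν*(ν + 2)) - sqrt(ν**2 + 2) is an ∞ − ∞ stalemate; its conjugate partner breaks the tie.


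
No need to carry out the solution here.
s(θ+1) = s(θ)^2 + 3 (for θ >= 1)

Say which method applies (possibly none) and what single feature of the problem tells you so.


Best approach: no special technique — this one you iterate or analyze qualitatively: the nonlinearity defeats linear solution methods.


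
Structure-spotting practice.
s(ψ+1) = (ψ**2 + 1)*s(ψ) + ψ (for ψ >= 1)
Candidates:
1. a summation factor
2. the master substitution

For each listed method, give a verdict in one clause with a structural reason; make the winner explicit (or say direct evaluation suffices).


Method: a summation factor — because the multiplier ψ**2 + 1 is index-dependent, divide through by its running product and sum the resulting differences.
- a summation factor — yes, a natural case for it.
- the master substitution — the recursion steps by a constant offset, so exponential reindexing is pointless.


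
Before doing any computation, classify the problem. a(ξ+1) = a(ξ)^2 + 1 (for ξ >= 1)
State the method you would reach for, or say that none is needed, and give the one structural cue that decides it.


Verdict: no special technique — nonlinear feedback in the recursion rules out every root- or factor-based technique.


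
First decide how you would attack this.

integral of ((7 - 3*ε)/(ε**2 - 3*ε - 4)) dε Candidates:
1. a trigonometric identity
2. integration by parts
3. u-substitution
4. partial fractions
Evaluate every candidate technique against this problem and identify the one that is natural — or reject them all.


Best approach: partial fractions — the bottom, ε**2 - 3*ε - 4, comes apart into simple factors, and a proper rational function over split factors decomposes.
- a trigonometric identity — there is no trigonometric structure at all — the integrand carries no sine or cosine to rewrite.
- integration by parts — the integrand does not split as a nonconstant polynomial times an exp, sine, cosine of a linear argument, or logarithm — no polynomial-kernel parts product to differentiate one side of.
- u-substitution — no subexpression of the integrand serves as a whole-integral substitution inner — individual terms may offer their own, but none carries its derivative as a factor of the full integrand; a working change of variable would have to be constructed from outside the expression.
- partial fractions: yes — fits the structure here.


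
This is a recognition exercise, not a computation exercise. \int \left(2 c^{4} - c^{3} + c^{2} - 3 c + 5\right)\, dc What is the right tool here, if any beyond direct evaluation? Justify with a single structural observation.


Diagnosis: no special technique — the integrand is a sum of constant multiples of powers of c — integrate term by term.


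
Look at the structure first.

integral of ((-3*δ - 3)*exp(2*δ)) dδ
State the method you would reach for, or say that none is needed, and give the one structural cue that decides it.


Technique: integration by parts — differentiate -3*δ - 3, integrate exp(2*δ): each pass lowers the polynomial degree, so parts terminates.


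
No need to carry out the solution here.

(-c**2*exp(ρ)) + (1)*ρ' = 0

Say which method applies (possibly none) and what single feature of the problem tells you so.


Method: separation of variables — separating collects all ρ-dependence with the derivative and leaves all c-dependence opposite: variables separate.


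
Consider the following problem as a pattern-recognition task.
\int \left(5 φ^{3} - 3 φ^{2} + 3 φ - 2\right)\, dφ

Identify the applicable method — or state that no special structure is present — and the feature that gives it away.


Diagnosis: no special technique — nothing composite, nothing rational, nothing trigonometric — each constant-multiple power of φ integrates by the power rule alone.


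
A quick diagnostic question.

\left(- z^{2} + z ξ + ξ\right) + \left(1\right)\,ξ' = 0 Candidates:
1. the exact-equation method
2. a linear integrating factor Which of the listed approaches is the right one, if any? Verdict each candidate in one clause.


Diagnosis: a linear integrating factor — linear in the unknown with genuine forcing: multiply through by the exponential of the integrated coefficient and the left side closes into one derivative.
- the exact-equation method — exactness fails on the nose — the mixed partials do not match.
- a linear integrating factor — yes — fits the structure here.


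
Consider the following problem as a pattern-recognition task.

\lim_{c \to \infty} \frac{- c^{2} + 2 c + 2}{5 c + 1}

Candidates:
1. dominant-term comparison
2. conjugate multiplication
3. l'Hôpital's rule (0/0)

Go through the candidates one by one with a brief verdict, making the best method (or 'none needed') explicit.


Best approach: dominant-term comparison — divide through by the highest power of c; every lower-order term dies and the dominant terms decide the limit.
- dominant-term comparison — yes — fits the structure here.
- conjugate multiplication: multiplying by a conjugate would not remove any indeterminacy here.
- l'Hôpital's rule (0/0): as a single quotient the expression runs to ∞/∞ at the limit point — an at-infinity form of the rule would apply, though the leading-growth comparison is the direct reading.


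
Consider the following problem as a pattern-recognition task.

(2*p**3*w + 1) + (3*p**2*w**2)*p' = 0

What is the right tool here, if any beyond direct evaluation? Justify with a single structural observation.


Verdict: the exact-equation method — checking ∂/∂p of 2*p**3*w + 1 against ∂/∂w of 3*p**2*w**2: they match — the equation is exact as it stands.


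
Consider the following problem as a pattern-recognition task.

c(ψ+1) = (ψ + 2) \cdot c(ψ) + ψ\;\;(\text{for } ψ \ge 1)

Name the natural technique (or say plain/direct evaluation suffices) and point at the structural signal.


Technique: a summation factor — it is first-order linear but the coefficient ψ + 2 depends on the index, so multiply through by a summation factor to telescope it.


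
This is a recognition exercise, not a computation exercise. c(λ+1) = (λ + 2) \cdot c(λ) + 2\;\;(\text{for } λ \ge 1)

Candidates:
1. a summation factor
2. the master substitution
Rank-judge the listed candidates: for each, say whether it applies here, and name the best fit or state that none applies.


Verdict: a summation factor — rescale the sequence by the product of the weights λ + 2 so far — the recurrence collapses to a plain running sum.
- a summation factor: applies; the problem has the shape this method handles.
- the master substitution: no fixed divisor shrinks the index between calls.


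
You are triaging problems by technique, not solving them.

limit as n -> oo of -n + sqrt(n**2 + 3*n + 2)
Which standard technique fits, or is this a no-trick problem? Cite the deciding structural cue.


Verdict: conjugate multiplication — an infinity-minus-infinity difference with a surviving radical — multiply by the conjugate to cancel the divergence.


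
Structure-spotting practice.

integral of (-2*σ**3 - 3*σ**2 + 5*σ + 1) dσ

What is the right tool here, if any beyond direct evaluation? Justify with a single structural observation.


Verdict: no special technique — every term is a constant multiple of a power of σ; term-wise power-rule integration needs no preliminary transformation.


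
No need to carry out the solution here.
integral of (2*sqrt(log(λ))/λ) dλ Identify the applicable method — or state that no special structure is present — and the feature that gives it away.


Diagnosis: u-substitution — collected, the integrand has one factor that is, up to a constant, the derivative of an inner expression the rest depends on — substitute for that inner expression.


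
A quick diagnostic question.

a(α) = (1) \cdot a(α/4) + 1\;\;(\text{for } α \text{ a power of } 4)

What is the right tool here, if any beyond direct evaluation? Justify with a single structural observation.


Diagnosis: the master substitution — treat m = log base 4 of α as the new clock: one recursion step advances m by one while α scales by 4.


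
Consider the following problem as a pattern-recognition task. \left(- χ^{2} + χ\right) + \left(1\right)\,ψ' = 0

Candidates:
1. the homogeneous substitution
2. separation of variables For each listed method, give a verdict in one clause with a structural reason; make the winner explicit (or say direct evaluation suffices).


Method: no special technique — the slope is a pure function of χ; integrate both sides and be done.
- the homogeneous substitution — the slope changes under joint rescaling, failing the degree-zero test.
- separation of variables — separation is only trivially available — with the unknown absent from the slope this is a direct integration, not a separation problem.


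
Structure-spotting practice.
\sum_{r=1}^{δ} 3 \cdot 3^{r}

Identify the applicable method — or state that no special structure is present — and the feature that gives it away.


Diagnosis: the geometric series formula — term-over-term division gives 3 every time — index-free ratio, geometric sum formula applies.


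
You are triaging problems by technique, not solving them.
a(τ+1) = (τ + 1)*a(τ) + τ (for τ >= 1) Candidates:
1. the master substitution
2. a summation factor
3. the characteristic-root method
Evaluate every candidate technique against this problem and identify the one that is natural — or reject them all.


Best approach: a summation factor — with the index-dependent coefficient τ + 1, dividing by the cumulative product turns the left side into a pure difference.
- the master substitution: the recursion shifts the index rather than dividing it.
- a summation factor — yes — fits the structure here.
- the characteristic-root method: an index-dependent weight blocks the pure exponential ansatz.


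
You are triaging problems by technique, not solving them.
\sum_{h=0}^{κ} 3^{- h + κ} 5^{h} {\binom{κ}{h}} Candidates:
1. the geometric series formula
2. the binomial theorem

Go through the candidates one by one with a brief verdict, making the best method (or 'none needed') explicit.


Method: the binomial theorem — the binomial coefficients weight matched powers of 5 and 3, which is exactly the expansion of a binomial power.
- the geometric series formula — dividing successive terms gives an index-dependent quantity, not a constant.
- the binomial theorem — yes — fits the structure here.


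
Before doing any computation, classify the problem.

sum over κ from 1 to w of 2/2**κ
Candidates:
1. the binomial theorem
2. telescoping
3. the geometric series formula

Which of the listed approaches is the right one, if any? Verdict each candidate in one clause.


Verdict: the geometric series formula — consecutive terms stand in a fixed index-free ratio — the geometric sum formula closes it.
- the binomial theorem: the terms lack the binomial-coefficient-weighted complementary-power pattern of an expansion.
- telescoping — writing out consecutive terms as given produces no pairwise cancellation.
- the geometric series formula: applicable, and directly so.


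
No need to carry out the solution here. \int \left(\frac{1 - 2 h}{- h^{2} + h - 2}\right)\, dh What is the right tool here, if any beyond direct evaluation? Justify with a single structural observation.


Technique: u-substitution — viewed as a product, the integrand is a composition evaluated at - h^{2} + h - 2 times (a constant multiple of) that inner expression's derivative, so u = - h^{2} + h - 2 makes it elementary.


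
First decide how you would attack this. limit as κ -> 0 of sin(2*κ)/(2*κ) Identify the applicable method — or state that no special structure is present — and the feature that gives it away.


Best approach: l'Hôpital's rule (0/0) — substituting 0 gives 0 over 0; differentiate top and bottom once and re-evaluate. A local series expansion at the point resolves it as well; the rule is the packaged version of that step.


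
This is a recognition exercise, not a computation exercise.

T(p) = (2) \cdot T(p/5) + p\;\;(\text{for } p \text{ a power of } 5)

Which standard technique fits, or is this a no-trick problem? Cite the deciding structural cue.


Diagnosis: the master substitution — the argument contracts 5-fold per step: reindex p exponentially and solve the linear recurrence in the new index.


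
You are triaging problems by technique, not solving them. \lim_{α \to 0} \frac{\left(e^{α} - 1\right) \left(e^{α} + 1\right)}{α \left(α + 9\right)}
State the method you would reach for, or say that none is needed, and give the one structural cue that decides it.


Technique: l'Hôpital's rule (0/0) — the 0/0 form at 0 is the signature situation for l'Hôpital's rule. Known elementary limits would finish this too — the rule just bypasses the case analysis.


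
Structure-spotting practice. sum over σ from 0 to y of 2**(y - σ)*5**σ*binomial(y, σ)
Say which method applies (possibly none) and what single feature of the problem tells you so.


Diagnosis: the binomial theorem — binomial coefficients against complementary powers of 5 and 2: recognize the binomial expansion and resum.


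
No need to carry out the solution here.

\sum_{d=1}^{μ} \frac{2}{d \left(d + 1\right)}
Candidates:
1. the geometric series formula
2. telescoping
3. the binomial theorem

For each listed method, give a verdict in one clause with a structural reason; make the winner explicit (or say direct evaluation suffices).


Technique: telescoping — split \frac{2}{d \left(d + 1\right)} by partial fractions and the pieces are one function at shifted arguments — interior terms cancel.
- the geometric series formula: dividing successive terms gives an index-dependent quantity, not a constant.
- telescoping — yes, a natural case for it.
- the binomial theorem — the terms lack the binomial-coefficient-weighted complementary-power pattern of an expansion.


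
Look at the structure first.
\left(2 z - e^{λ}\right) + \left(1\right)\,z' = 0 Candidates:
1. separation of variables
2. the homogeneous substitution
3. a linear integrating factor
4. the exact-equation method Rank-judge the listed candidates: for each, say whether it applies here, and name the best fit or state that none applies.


Method: a linear integrating factor — linear in the unknown with genuine forcing: multiply through by the exponential of the integrated coefficient and the left side closes into one derivative.
- separation of variables — the two dependences are entangled, not a clean product of one-variable pieces.
- the homogeneous substitution — the slope does not depend on the ratio of the variables alone.
- a linear integrating factor — applies; the problem has the shape this method handles.
- the exact-equation method: the cross partial derivatives disagree, so no single potential exists.


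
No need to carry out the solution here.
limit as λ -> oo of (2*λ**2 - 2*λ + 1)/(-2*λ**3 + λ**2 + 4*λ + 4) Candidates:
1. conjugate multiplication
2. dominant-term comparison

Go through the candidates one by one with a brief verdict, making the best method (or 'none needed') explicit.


Diagnosis: dominant-term comparison — as λ grows, only the highest-degree terms matter — compare leading terms and read the limit off.
- conjugate multiplication: the conjugate move applies to radical differences, which this is not.
- dominant-term comparison: yes — fits the structure here.
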